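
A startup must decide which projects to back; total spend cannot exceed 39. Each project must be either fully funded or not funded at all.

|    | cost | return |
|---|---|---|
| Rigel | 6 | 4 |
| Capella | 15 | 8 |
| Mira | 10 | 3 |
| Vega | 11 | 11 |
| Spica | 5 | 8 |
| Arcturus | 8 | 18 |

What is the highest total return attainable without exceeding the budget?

45

Allowing fractional choices, the relaxed optimum would be about 45.8, but projects are indivisible.
Rigel + Vega + Spica + Arcturus: cost 6 + 11 + 5 + 8 = 30 ≤ 39, return 4 + 11 + 8 + 18 = 41.
Capella + Vega + Spica + Arcturus: cost 15 + 11 + 5 + 8 = 39 ≤ 39, return 8 + 11 + 8 + 18 = 45.
Best is Capella, Vega, Spica, and Arcturus with total return 45.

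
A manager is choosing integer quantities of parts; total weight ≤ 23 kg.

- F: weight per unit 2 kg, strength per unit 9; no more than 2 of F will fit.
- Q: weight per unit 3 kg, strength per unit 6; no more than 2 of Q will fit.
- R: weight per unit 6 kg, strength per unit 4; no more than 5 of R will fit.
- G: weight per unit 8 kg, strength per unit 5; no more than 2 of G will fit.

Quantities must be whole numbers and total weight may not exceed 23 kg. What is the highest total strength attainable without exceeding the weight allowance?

38

This is a bounded integer knapsack.
F has the best ratio (9/2); taking only F gives at most 2×9 = 18 (stopped by the supply cap of 2).
Mixing does better — 2×F, 2×Q, and 2×R: weight 22 ≤ 23, strength 2·9 + 2·6 + 2·4 = 38.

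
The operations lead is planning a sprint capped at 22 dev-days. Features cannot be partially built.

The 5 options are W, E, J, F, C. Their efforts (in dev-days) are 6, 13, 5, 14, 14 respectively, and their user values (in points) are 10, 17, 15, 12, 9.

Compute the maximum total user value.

Take E and J: effort 13 + 5 = 18 ≤ 22, user value 17 + 15 = 32.
No other feasible combination does better.

32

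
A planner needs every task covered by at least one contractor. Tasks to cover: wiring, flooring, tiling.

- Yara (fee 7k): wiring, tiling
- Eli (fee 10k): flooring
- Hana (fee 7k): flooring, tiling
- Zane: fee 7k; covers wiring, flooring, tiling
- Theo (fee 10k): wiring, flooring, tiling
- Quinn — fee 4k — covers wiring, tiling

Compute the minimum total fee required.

7

The greedy cost-per-new-task heuristic would pick Quinn and Hana for 11, but a cheaper cover exists.
Zane alone covers wiring, flooring, tiling — every task.
Total fee: 7.
No cover costs less than 7.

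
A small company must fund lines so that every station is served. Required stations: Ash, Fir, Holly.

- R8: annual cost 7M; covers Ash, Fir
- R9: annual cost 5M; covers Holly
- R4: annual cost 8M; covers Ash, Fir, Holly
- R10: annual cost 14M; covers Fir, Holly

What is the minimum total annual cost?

R4 alone covers Ash, Fir, Holly — every station.
Total annual cost: 8.
No cover costs less than 8.

8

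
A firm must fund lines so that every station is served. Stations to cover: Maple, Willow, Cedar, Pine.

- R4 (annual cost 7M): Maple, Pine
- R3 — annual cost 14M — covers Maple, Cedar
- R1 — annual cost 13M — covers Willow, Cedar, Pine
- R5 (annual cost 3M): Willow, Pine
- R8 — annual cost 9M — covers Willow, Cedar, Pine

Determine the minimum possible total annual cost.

16

Choose R4 and R8: together they cover Maple, Willow, Cedar, Pine — every station.
Total annual cost: 7 + 9 = 16.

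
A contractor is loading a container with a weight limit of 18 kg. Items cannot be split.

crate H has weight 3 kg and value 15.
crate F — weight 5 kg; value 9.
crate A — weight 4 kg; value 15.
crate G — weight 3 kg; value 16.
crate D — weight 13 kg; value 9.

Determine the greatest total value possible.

Take crate H, crate F, crate A, and crate G: weight 3 + 5 + 4 + 3 = 15 ≤ 18, value 15 + 9 + 15 + 16 = 55.
No other feasible combination does better.

55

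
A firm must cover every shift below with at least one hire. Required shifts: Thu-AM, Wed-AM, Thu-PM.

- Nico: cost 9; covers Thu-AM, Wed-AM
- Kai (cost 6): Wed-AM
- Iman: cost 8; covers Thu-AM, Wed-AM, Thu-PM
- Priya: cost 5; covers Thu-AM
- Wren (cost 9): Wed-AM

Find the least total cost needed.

Iman alone covers Thu-AM, Wed-AM, Thu-PM — every shift.
Total cost: 8.
No cover costs less than 8.

8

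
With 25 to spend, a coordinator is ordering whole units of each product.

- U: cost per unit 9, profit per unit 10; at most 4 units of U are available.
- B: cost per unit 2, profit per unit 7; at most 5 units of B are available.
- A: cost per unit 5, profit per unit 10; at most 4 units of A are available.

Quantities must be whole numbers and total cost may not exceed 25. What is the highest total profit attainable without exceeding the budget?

This is a bounded integer knapsack.
B has the best ratio (7/2); taking only B gives at most 5×7 = 35 (stopped by the supply cap of 5).
Mixing does better — 5×B and 3×A: cost 25 ≤ 25, profit 5·7 + 3·10 = 65.

65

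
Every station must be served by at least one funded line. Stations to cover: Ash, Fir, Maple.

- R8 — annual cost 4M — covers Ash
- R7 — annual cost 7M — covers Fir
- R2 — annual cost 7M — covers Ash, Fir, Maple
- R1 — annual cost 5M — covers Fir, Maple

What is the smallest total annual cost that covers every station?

7

R2 alone covers Ash, Fir, Maple — every station.
Total annual cost: 7.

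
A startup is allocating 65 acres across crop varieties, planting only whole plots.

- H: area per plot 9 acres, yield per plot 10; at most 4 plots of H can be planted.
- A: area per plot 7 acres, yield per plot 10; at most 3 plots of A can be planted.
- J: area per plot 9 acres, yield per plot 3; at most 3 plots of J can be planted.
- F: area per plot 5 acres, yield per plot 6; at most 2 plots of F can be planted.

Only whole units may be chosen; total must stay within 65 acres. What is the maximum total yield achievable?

A has the best ratio (10/7); taking only A gives at most 3×10 = 30 (stopped by the supply cap of 3).
Mixing does better — 4×H, 3×A, and 1×F: area 62 ≤ 65, yield 4·10 + 3·10 + 1·6 = 76.

76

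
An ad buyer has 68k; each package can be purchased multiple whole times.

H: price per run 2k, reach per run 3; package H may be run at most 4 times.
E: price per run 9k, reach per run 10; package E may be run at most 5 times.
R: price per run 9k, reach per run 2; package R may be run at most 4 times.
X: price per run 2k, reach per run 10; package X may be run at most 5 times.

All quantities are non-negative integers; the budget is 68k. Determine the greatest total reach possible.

112

X has the best ratio (10/2); taking only X gives at most 5×10 = 50 (stopped by the supply cap of 5).
Mixing does better — 4×H, 5×E, and 5×X: price 63 ≤ 68, reach 4·3 + 5·10 + 5·10 = 112.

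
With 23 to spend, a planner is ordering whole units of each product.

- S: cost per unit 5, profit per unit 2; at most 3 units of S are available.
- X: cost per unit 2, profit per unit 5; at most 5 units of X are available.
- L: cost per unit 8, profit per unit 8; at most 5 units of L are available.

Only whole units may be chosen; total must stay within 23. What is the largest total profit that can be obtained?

This is a bounded integer knapsack.
X has the best ratio (5/2); taking only X gives at most 5×5 = 25 (stopped by the supply cap of 5).
Mixing does better — 1×S, 5×X, and 1×L: cost 23 ≤ 23, profit 1·2 + 5·5 + 1·8 = 35.

35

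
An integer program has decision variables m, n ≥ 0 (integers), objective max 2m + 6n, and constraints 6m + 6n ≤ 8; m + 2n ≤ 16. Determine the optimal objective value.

(m,n)=(0,1): 6·0+6·1=6≤8, 1·0+2·1=2≤16, objective 6.
(m,n)=(1,0): 6·1+6·0=6≤8, 1·1+2·0=1≤16, objective 2.
(m,n)=(0,0): 6·0+6·0=0≤8, 1·0+2·0=0≤16, objective 0.
No feasible integer point exceeds 6.

6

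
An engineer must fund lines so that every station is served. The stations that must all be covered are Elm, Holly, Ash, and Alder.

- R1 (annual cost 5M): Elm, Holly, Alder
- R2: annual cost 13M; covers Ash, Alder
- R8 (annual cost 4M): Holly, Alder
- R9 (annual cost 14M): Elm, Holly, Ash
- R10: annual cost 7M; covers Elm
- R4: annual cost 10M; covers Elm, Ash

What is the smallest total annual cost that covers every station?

The greedy cost-per-new-station heuristic would pick R1 and R4 for 15, but a cheaper cover exists.
Choose R8 and R4: together they cover Elm, Holly, Ash, Alder — every station.
Total annual cost: 4 + 10 = 14.
No cover costs less than 14.

14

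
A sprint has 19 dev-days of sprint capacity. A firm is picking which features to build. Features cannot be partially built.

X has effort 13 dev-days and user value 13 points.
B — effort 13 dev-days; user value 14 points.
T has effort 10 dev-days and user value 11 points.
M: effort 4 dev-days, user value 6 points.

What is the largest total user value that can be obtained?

20

Take B and M: effort 13 + 4 = 17 ≤ 19, user value 14 + 6 = 20.
No other feasible combination does better.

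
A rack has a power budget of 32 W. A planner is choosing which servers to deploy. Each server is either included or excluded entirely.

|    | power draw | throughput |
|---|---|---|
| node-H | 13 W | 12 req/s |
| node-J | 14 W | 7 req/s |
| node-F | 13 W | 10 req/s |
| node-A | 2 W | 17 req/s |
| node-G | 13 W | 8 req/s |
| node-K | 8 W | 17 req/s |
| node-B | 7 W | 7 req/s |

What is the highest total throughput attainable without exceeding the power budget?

53

node-F + node-A + node-K + node-B: power draw 13 + 2 + 8 + 7 = 30 ≤ 32, throughput 10 + 17 + 17 + 7 = 51.
node-A + node-G + node-K + node-B: power draw 2 + 13 + 8 + 7 = 30 ≤ 32, throughput 17 + 8 + 17 + 7 = 49.
node-H + node-A + node-K + node-B: power draw 13 + 2 + 8 + 7 = 30 ≤ 32, throughput 12 + 17 + 17 + 7 = 53.
Best is node-H, node-A, node-K, and node-B with total throughput 53.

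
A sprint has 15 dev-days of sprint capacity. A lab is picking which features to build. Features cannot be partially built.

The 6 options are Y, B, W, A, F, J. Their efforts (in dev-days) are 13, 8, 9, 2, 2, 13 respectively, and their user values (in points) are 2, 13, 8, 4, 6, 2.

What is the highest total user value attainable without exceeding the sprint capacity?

23

B + A + F: effort 8 + 2 + 2 = 12 ≤ 15, user value 13 + 4 + 6 = 23.
B + F: effort 8 + 2 = 10 ≤ 15, user value 13 + 6 = 19.
Best is B, A, and F with total user value 23.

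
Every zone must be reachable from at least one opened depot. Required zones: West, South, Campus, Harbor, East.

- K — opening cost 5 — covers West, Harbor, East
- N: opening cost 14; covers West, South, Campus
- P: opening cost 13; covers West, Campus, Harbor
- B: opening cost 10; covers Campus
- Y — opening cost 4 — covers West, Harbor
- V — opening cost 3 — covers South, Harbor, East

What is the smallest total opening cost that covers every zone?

The greedy cost-per-new-zone heuristic would pick V, Y, and B for 17, but a cheaper cover exists.
Choose P and V: together they cover West, South, Campus, Harbor, East — every zone.
Total opening cost: 13 + 3 = 16.
No cover costs less than 16.

16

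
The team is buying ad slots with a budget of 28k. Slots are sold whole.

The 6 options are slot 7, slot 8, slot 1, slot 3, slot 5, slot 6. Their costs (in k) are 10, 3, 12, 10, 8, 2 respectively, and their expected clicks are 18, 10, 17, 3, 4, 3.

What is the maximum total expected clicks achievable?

slot 7 + slot 1 + slot 6: cost 10 + 12 + 2 = 24 ≤ 28, expected clicks 18 + 17 + 3 = 38.
slot 7 + slot 8 + slot 1 + slot 6: cost 10 + 3 + 12 + 2 = 27 ≤ 28, expected clicks 18 + 10 + 17 + 3 = 48.
slot 7 + slot 8 + slot 1: cost 10 + 3 + 12 = 25 ≤ 28, expected clicks 18 + 10 + 17 = 45.
Best is slot 7, slot 8, slot 1, and slot 6 with total expected clicks 48.

48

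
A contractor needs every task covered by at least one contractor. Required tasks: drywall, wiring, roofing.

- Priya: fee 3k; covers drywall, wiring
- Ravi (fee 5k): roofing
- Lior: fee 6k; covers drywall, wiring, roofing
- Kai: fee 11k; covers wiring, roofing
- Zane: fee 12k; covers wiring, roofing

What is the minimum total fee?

6

This is a weighted set-cover instance.
The greedy cost-per-new-task heuristic would pick Priya and Ravi for 8, but a cheaper cover exists.
Lior alone covers drywall, wiring, roofing — every task.
Total fee: 6.
No cover costs less than 6.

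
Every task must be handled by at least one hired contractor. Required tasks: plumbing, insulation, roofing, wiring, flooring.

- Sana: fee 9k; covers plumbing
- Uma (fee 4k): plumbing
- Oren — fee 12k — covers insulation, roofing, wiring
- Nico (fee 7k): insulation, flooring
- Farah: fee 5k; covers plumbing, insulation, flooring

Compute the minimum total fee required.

17

Choose Oren and Farah: together they cover plumbing, insulation, roofing, wiring, flooring — every task.
Total fee: 12 + 5 = 17.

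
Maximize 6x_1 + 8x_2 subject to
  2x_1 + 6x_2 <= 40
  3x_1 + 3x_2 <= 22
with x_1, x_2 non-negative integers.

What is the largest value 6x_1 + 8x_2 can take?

Relaxing integrality, the LP optimum is 56.67 at (x_1,x_2) = (1, 6.33), which is not an integer point.
(x_1,x_2)=(1,6): 2·1+6·6=38≤40, 3·1+3·6=21≤22, objective 54.
(x_1,x_2)=(2,5): 2·2+6·5=34≤40, 3·2+3·5=21≤22, objective 52.
Maximum is 54 at (x_1,x_2)=(1,6).

54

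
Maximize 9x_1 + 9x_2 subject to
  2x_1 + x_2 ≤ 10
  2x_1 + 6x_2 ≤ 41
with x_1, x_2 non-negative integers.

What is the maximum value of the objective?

72

(x_1,x_2)=(2,6): 2·2+1·6=10≤10, 2·2+6·6=40≤41, objective 72.
(x_1,x_2)=(1,6): 2·1+1·6=8≤10, 2·1+6·6=38≤41, objective 63.
(x_1,x_2)=(2,5): 2·2+1·5=9≤10, 2·2+6·5=34≤41, objective 63.
(x_1,x_2)=(1,5): 2·1+1·5=7≤10, 2·1+6·5=32≤41, objective 54.
No feasible integer point exceeds 72.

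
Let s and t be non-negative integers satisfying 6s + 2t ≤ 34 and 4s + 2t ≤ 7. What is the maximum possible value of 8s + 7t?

(s,t)=(0,3) is feasible, giving 21.
(s,t)=(0,2) is feasible, giving 14.
Maximum is 21 at (s,t)=(0,3).

21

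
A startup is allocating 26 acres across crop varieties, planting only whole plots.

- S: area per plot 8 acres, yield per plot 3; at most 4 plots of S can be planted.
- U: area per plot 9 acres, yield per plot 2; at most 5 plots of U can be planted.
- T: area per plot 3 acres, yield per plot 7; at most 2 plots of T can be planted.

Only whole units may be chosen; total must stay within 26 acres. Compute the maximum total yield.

20

T has the best ratio (7/3); taking only T gives at most 2×7 = 14 (stopped by the supply cap of 2).
Mixing does better — 2×S and 2×T: area 22 ≤ 26, yield 2·3 + 2·7 = 20.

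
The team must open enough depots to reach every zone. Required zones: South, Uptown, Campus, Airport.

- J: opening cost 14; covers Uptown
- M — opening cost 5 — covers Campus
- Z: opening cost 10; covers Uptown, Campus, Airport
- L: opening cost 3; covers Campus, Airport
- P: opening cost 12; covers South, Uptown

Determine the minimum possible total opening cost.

Choose L and P: together they cover South, Uptown, Campus, Airport — every zone.
Total opening cost: 3 + 12 = 15.
No cover costs less than 15.

15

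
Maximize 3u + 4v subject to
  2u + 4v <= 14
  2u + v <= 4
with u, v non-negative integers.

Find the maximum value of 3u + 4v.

(u,v)=(0,3) is feasible, giving 12.
(u,v)=(1,2) is feasible, giving 11.
(u,v)=(0,2) is feasible, giving 8.
Maximum is 12 at (u,v)=(0,3).

12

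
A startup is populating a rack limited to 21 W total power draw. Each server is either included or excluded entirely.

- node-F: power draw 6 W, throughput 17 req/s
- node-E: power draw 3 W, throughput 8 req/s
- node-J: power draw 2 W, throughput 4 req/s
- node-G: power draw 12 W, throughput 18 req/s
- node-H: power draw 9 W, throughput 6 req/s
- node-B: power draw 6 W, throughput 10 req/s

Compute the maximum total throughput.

43

This is an integer program with binary decision variables.
Allowing fractional choices, the relaxed optimum would be about 45.0, but servers are indivisible.
node-F + node-J + node-G: power draw 6 + 2 + 12 = 20 ≤ 21, throughput 17 + 4 + 18 = 39.
node-F + node-E + node-J + node-B: power draw 6 + 3 + 2 + 6 = 17 ≤ 21, throughput 17 + 8 + 4 + 10 = 39.
node-F + node-E + node-G: power draw 6 + 3 + 12 = 21 ≤ 21, throughput 17 + 8 + 18 = 43.
Best is node-F, node-E, and node-G with total throughput 43.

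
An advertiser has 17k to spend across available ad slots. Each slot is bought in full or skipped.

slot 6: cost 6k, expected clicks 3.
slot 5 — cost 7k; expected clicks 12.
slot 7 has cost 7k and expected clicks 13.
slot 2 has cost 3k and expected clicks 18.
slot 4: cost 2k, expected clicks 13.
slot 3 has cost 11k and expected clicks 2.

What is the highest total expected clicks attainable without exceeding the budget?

44

This is an integer program with binary decision variables.
slot 7 + slot 2 + slot 4: cost 7 + 3 + 2 = 12 ≤ 17, expected clicks 13 + 18 + 13 = 44.
slot 5 + slot 7 + slot 2: cost 7 + 7 + 3 = 17 ≤ 17, expected clicks 12 + 13 + 18 = 43.
slot 5 + slot 2 + slot 4: cost 7 + 3 + 2 = 12 ≤ 17, expected clicks 12 + 18 + 13 = 43.
Best is slot 7, slot 2, and slot 4 with total expected clicks 44.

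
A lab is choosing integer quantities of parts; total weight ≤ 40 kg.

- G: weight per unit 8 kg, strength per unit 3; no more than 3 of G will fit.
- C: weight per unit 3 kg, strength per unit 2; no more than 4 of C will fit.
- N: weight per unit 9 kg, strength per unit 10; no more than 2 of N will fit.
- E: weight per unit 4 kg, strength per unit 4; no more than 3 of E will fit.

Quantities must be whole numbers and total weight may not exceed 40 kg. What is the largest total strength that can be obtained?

38

This is a bounded integer knapsack.
N has the best ratio (10/9); taking only N gives at most 2×10 = 20 (stopped by the supply cap of 2).
Mixing does better — 3×C, 2×N, and 3×E: weight 39 ≤ 40, strength 3·2 + 2·10 + 3·4 = 38.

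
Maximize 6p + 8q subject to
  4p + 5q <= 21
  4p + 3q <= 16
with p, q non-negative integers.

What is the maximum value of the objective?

32

(p,q)=(0,4): 4·0+5·4=20≤21, 4·0+3·4=12≤16, objective 32.
(p,q)=(1,3): 4·1+5·3=19≤21, 4·1+3·3=13≤16, objective 30.
(p,q)=(0,3): 4·0+5·3=15≤21, 4·0+3·3=9≤16, objective 24.
Maximum is 32 at (p,q)=(0,4).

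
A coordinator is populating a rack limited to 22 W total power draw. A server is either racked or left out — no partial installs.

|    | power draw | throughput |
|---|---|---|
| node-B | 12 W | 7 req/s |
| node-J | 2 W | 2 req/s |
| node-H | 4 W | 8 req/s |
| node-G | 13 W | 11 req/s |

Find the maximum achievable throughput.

21

Allowing fractional choices, the relaxed optimum would be about 22.8, but servers are indivisible.
node-B + node-J + node-H: power draw 12 + 2 + 4 = 18 ≤ 22, throughput 7 + 2 + 8 = 17.
node-H + node-G: power draw 4 + 13 = 17 ≤ 22, throughput 8 + 11 = 19.
node-J + node-H + node-G: power draw 2 + 4 + 13 = 19 ≤ 22, throughput 2 + 8 + 11 = 21.
Best is node-J, node-H, and node-G with total throughput 21.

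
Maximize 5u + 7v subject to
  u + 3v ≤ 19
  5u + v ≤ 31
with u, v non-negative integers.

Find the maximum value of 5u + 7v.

Relaxing integrality, the LP optimum is 58.43 at (u,v) = (5.29, 4.57), which is not an integer point.
(u,v)=(4,5) is feasible, giving 55.
(u,v)=(5,4) is feasible, giving 53.
The best lattice point is (4,5), giving 55.

55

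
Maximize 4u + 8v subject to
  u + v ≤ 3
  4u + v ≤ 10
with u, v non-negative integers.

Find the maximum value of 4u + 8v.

(u,v)=(0,3) is feasible, giving 24.
(u,v)=(1,2) is feasible, giving 20.
(u,v)=(0,2) is feasible, giving 16.
The best lattice point is (0,3), giving 24.

24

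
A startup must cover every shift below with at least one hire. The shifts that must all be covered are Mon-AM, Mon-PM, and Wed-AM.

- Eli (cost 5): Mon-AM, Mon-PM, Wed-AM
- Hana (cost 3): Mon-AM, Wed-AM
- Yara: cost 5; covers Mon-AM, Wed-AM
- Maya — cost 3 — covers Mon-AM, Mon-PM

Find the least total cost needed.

5

The greedy cost-per-new-shift heuristic would pick Hana and Maya for 6, but a cheaper cover exists.
Eli alone covers Mon-AM, Mon-PM, Wed-AM — every shift.
Total cost: 5.
No cover costs less than 5.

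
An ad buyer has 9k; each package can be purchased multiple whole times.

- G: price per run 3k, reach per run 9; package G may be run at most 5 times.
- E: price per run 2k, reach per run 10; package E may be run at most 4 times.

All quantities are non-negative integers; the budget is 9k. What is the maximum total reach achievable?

Take 4×E: price 8 ≤ 9, reach 4·10 = 40.
E has the best ratio (10/2) and is taken to its limit of 4; remaining capacity is filled optimally with the others.

40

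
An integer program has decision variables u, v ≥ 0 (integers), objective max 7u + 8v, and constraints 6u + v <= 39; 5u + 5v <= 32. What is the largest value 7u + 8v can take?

Relaxing integrality, the LP optimum is 51.20 at (u,v) = (0, 6.4), which is not an integer point.
(u,v)=(0,6): 6·0+1·6=6≤39, 5·0+5·6=30≤32, objective 48.
(u,v)=(1,5): 6·1+1·5=11≤39, 5·1+5·5=30≤32, objective 47.
(u,v)=(0,5): 6·0+1·5=5≤39, 5·0+5·5=25≤32, objective 40.
No feasible integer point exceeds 48.

48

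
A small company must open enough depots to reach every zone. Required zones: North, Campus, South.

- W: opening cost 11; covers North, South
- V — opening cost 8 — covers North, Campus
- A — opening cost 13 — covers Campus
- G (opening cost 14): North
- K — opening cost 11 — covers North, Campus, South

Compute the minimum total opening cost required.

K alone covers North, Campus, South — every zone.
Total opening cost: 11.
No cover costs less than 11.

11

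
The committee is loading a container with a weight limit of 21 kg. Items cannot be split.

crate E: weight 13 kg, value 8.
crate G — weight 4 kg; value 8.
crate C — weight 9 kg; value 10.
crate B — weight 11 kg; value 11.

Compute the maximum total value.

21

This is an integer program with binary decision variables.
crate G + crate B: weight 4 + 11 = 15 ≤ 21, value 8 + 11 = 19.
crate C + crate B: weight 9 + 11 = 20 ≤ 21, value 10 + 11 = 21.
Best is crate C and crate B with total value 21.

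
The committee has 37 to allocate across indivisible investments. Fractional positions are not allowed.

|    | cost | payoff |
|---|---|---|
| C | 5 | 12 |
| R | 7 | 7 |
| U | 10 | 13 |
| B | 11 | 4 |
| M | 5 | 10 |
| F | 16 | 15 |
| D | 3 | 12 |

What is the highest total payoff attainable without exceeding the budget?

56

Take C, R, M, F, and D: cost 5 + 7 + 5 + 16 + 3 = 36 ≤ 37, payoff 12 + 7 + 10 + 15 + 12 = 56.
No other feasible combination does better.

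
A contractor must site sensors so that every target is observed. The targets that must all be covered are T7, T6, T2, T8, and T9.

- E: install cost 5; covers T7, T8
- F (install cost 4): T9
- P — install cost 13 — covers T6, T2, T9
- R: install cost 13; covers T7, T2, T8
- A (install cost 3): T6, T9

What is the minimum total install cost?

The greedy cost-per-new-target heuristic would pick A, E, and P for 21, but a cheaper cover exists.
Choose R and A: together they cover T7, T6, T2, T8, T9 — every target.
Total install cost: 13 + 3 = 16.
No cover costs less than 16.

16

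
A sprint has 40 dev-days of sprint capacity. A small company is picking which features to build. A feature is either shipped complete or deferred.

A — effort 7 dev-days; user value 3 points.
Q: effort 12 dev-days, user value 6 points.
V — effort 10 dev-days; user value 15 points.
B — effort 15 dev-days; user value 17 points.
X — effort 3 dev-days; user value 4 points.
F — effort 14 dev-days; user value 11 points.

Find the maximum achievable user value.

43

Allowing fractional choices, the relaxed optimum would be about 45.4, but features are indivisible.
Q + V + B + X: effort 12 + 10 + 15 + 3 = 40 ≤ 40, user value 6 + 15 + 17 + 4 = 42.
V + B + F: effort 10 + 15 + 14 = 39 ≤ 40, user value 15 + 17 + 11 = 43.
Best is V, B, and F with total user value 43.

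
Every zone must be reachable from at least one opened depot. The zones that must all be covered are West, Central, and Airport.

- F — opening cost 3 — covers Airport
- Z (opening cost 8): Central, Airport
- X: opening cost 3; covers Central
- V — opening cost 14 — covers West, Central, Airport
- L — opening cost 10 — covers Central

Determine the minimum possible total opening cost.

14

V alone covers West, Central, Airport — every zone.
Total opening cost: 14.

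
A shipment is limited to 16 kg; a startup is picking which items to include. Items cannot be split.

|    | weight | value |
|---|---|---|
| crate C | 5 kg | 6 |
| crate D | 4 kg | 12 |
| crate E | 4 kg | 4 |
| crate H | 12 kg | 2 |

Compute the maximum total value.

Treat it as a binary knapsack problem.
Take crate C, crate D, and crate E: weight 5 + 4 + 4 = 13 ≤ 16, value 6 + 12 + 4 = 22.
No other feasible combination does better.

22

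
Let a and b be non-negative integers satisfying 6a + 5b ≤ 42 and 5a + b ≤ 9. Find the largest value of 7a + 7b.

Relaxing integrality, the LP optimum is 58.80 at (a,b) = (0, 8.4), which is not an integer point.
(a,b)=(0,8) is feasible, giving 56.
(a,b)=(0,7) is feasible, giving 49.
Maximum is 56 at (a,b)=(0,8).

56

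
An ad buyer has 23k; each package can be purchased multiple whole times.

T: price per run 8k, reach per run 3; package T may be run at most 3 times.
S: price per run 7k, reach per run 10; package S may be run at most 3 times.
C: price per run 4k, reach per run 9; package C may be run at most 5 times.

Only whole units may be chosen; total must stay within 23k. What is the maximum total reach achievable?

This is a bounded integer knapsack.
Take 1×S and 4×C: price 23 ≤ 23, reach 1·10 + 4·9 = 46.
No other integer combination yields more.

46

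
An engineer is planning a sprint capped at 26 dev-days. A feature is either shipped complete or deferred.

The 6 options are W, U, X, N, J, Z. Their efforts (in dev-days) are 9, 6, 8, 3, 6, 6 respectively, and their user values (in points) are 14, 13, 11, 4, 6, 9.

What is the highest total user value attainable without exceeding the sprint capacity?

42

This is a 0-1 knapsack instance.
Allowing fractional choices, the relaxed optimum would be about 42.9, but features are indivisible.
W + U + N + Z: effort 9 + 6 + 3 + 6 = 24 ≤ 26, user value 14 + 13 + 4 + 9 = 40.
W + U + X + N: effort 9 + 6 + 8 + 3 = 26 ≤ 26, user value 14 + 13 + 11 + 4 = 42.
U + X + J + Z: effort 6 + 8 + 6 + 6 = 26 ≤ 26, user value 13 + 11 + 6 + 9 = 39.
Best is W, U, X, and N with total user value 42.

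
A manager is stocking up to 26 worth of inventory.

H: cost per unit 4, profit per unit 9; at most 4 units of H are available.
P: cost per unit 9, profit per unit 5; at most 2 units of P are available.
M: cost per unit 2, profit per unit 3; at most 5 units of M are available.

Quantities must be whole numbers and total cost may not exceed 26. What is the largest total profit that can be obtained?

H has the best ratio (9/4); taking only H gives at most 4×9 = 36 (stopped by the supply cap of 4).
Mixing does better — 4×H and 5×M: cost 26 ≤ 26, profit 4·9 + 5·3 = 51.

51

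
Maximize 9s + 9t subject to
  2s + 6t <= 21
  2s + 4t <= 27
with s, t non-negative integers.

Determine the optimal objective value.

(s,t)=(10,0): 2·10+6·0=20≤21, 2·10+4·0=20≤27, objective 90.
(s,t)=(9,0): 2·9+6·0=18≤21, 2·9+4·0=18≤27, objective 81.
The best lattice point is (10,0), giving 90.

90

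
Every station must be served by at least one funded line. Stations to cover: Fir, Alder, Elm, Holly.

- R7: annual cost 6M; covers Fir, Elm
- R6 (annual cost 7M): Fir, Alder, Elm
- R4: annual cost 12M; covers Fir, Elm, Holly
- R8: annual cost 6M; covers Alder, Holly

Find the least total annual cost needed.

12

The greedy cost-per-new-station heuristic would pick R6 and R8 for 13, but a cheaper cover exists.
Choose R7 and R8: together they cover Fir, Alder, Elm, Holly — every station.
Total annual cost: 6 + 6 = 12.
No cover costs less than 12.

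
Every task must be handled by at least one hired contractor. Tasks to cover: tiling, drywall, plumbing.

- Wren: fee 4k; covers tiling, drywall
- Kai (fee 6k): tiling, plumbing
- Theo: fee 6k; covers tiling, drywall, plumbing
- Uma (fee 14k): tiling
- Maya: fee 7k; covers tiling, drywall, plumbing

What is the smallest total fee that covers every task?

6

The greedy cost-per-new-task heuristic would pick Wren and Kai for 10, but a cheaper cover exists.
Theo alone covers tiling, drywall, plumbing — every task.
Total fee: 6.
No cover costs less than 6.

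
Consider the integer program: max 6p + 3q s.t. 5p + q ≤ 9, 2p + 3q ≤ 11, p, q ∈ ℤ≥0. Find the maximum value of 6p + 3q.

Relaxing integrality, the LP optimum is 15.92 at (p,q) = (1.23, 2.85), which is not an integer point.
(p,q)=(1,3): 5·1+1·3=8≤9, 2·1+3·3=11≤11, objective 15.
(p,q)=(1,2): 5·1+1·2=7≤9, 2·1+3·2=8≤11, objective 12.
(p,q)=(1,1): 5·1+1·1=6≤9, 2·1+3·1=5≤11, objective 9.
No feasible integer point exceeds 15.

15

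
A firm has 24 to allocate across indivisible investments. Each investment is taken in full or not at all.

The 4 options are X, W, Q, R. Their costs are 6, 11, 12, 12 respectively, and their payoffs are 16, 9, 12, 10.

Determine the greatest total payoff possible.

Take X and Q: cost 6 + 12 = 18 ≤ 24, payoff 16 + 12 = 28.
No other feasible combination does better.

28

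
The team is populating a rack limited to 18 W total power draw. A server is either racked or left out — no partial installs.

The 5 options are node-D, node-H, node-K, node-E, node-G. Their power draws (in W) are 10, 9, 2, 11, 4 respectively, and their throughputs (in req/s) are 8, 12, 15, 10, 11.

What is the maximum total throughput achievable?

Take node-H, node-K, and node-G: power draw 9 + 2 + 4 = 15 ≤ 18, throughput 12 + 15 + 11 = 38.
No other feasible combination does better.

38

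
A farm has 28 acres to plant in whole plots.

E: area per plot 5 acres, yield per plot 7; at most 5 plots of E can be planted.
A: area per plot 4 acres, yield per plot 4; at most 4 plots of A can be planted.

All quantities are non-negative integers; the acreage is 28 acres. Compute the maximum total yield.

Take 4×E and 2×A: area 28 ≤ 28, yield 4·7 + 2·4 = 36.
No other integer combination yields more.

36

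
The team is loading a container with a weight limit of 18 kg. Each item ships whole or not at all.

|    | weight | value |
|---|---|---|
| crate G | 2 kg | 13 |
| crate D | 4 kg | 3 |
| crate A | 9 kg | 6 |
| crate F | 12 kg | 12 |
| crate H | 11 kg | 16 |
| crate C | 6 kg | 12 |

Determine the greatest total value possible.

32

Treat it as a binary knapsack problem.
Allowing fractional choices, the relaxed optimum would be about 39.5, but items are indivisible.
crate G + crate H: weight 2 + 11 = 13 ≤ 18, value 13 + 16 = 29.
crate G + crate A + crate C: weight 2 + 9 + 6 = 17 ≤ 18, value 13 + 6 + 12 = 31.
crate G + crate D + crate H: weight 2 + 4 + 11 = 17 ≤ 18, value 13 + 3 + 16 = 32.
Best is crate G, crate D, and crate H with total value 32.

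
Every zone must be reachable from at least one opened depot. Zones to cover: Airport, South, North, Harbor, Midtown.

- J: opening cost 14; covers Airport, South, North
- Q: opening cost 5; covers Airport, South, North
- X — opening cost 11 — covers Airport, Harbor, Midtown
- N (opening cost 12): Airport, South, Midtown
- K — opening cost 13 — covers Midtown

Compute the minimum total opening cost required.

16

Choose Q and X: together they cover Airport, South, North, Harbor, Midtown — every zone.
Total opening cost: 5 + 11 = 16.
No cover costs less than 16.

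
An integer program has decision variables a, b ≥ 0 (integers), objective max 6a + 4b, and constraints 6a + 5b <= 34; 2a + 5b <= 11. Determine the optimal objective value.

Relaxing integrality, the LP optimum is 33.00 at (a,b) = (5.5, 0), which is not an integer point.
(a,b)=(5,0): 6·5+5·0=30≤34, 2·5+5·0=10≤11, objective 30.
(a,b)=(4,0): 6·4+5·0=24≤34, 2·4+5·0=8≤11, objective 24.
No feasible integer point exceeds 30.

30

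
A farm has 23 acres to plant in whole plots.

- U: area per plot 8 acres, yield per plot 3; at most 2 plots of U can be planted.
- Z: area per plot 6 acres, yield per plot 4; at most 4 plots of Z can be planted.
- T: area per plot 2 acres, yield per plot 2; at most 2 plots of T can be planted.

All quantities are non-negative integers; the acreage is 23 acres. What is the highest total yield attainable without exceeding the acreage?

T has the best ratio (2/2); taking only T gives at most 2×2 = 4 (stopped by the supply cap of 2).
Mixing does better — 3×Z and 2×T: area 22 ≤ 23, yield 3·4 + 2·2 = 16.

16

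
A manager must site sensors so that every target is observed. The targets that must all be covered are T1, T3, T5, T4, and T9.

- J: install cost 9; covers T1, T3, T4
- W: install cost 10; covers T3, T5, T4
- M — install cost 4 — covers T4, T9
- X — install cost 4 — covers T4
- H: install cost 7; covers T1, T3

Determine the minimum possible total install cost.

21

Choose W, M, and H: together they cover T1, T3, T5, T4, T9 — every target.
Total install cost: 10 + 4 + 7 = 21.
No cover costs less than 21.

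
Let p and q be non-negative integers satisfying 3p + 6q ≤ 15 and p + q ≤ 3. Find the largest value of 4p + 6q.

16

(p,q)=(1,2): 3·1+6·2=15≤15, 1·1+1·2=3≤3, objective 16.
(p,q)=(2,1): 3·2+6·1=12≤15, 1·2+1·1=3≤3, objective 14.
(p,q)=(0,2): 3·0+6·2=12≤15, 1·0+1·2=2≤3, objective 12.
(p,q)=(1,1): 3·1+6·1=9≤15, 1·1+1·1=2≤3, objective 10.
The best lattice point is (1,2), giving 16.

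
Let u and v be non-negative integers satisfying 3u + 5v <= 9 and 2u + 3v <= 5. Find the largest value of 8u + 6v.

Relaxing integrality, the LP optimum is 20.00 at (u,v) = (2.5, 0), which is not an integer point.
(u,v)=(2,0): 3·2+5·0=6≤9, 2·2+3·0=4≤5, objective 16.
(u,v)=(1,1): 3·1+5·1=8≤9, 2·1+3·1=5≤5, objective 14.
(u,v)=(1,0): 3·1+5·0=3≤9, 2·1+3·0=2≤5, objective 8.
The best lattice point is (2,0), giving 16.

16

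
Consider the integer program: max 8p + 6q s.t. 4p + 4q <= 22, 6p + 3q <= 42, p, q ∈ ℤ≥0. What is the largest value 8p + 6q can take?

40

(p,q)=(5,0): 4·5+4·0=20≤22, 6·5+3·0=30≤42, objective 40.
(p,q)=(4,1): 4·4+4·1=20≤22, 6·4+3·1=27≤42, objective 38.
(p,q)=(4,0): 4·4+4·0=16≤22, 6·4+3·0=24≤42, objective 32.
Maximum is 40 at (p,q)=(5,0).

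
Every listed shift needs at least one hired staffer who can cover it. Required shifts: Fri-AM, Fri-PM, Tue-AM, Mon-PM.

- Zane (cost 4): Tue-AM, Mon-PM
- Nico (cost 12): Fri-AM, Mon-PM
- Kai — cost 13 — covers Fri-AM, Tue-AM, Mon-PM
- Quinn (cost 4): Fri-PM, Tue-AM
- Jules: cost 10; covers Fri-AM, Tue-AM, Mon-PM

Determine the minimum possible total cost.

The greedy cost-per-new-shift heuristic would pick Zane, Quinn, and Jules for 18, but a cheaper cover exists.
Choose Quinn and Jules: together they cover Fri-AM, Fri-PM, Tue-AM, Mon-PM — every shift.
Total cost: 4 + 10 = 14.
No cover costs less than 14.

14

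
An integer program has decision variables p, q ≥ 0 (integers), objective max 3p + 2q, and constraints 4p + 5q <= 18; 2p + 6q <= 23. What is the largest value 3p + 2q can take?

12

Relaxing integrality, the LP optimum is 13.50 at (p,q) = (4.5, 0), which is not an integer point.
(p,q)=(4,0): 4·4+5·0=16≤18, 2·4+6·0=8≤23, objective 12.
(p,q)=(3,1): 4·3+5·1=17≤18, 2·3+6·1=12≤23, objective 11.
(p,q)=(3,0): 4·3+5·0=12≤18, 2·3+6·0=6≤23, objective 9.
The best lattice point is (4,0), giving 12.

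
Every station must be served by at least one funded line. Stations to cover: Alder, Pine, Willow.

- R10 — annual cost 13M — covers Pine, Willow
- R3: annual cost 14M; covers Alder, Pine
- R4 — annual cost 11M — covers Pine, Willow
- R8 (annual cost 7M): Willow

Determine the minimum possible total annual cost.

The greedy cost-per-new-station heuristic would pick R4 and R3 for 25, but a cheaper cover exists.
Choose R3 and R8: together they cover Alder, Pine, Willow — every station.
Total annual cost: 14 + 7 = 21.
No cover costs less than 21.

21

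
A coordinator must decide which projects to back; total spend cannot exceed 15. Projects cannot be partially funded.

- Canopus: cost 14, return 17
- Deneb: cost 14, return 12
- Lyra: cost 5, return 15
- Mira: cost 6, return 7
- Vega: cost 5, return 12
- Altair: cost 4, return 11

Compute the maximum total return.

38

Treat it as a binary knapsack problem.
Mira + Vega + Altair: cost 6 + 5 + 4 = 15 ≤ 15, return 7 + 12 + 11 = 30.
Lyra + Vega + Altair: cost 5 + 5 + 4 = 14 ≤ 15, return 15 + 12 + 11 = 38.
Lyra + Mira + Altair: cost 5 + 6 + 4 = 15 ≤ 15, return 15 + 7 + 11 = 33.
Best is Lyra, Vega, and Altair with total return 38.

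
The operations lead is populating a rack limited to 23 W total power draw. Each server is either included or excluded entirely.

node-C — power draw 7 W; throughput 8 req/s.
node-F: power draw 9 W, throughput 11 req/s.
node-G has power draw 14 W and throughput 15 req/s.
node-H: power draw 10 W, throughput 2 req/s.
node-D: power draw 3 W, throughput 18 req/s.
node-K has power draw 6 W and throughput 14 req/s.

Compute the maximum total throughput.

47

Take node-G, node-D, and node-K: power draw 14 + 3 + 6 = 23 ≤ 23, throughput 15 + 18 + 14 = 47.
No other feasible combination does better.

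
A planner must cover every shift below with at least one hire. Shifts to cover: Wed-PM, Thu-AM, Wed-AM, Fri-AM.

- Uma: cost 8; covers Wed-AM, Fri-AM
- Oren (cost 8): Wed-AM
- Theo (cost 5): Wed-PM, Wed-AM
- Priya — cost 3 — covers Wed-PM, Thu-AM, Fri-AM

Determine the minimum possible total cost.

8

Choose Theo and Priya: together they cover Wed-PM, Thu-AM, Wed-AM, Fri-AM — every shift.
Total cost: 5 + 3 = 8.
No cover costs less than 8.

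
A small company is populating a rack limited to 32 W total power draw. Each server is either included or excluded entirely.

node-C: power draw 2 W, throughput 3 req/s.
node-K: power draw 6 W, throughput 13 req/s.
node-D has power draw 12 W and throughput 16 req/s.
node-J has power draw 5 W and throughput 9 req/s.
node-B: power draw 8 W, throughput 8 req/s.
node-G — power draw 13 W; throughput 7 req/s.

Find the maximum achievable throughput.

46

Take node-K, node-D, node-J, and node-B: power draw 6 + 12 + 5 + 8 = 31 ≤ 32, throughput 13 + 16 + 9 + 8 = 46.
No other feasible combination does better.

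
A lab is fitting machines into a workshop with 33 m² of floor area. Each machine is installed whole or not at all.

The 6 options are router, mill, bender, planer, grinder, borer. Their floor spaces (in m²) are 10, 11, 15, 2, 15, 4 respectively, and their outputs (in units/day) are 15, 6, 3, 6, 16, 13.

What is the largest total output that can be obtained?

Treat it as a binary knapsack problem.
Take router, planer, grinder, and borer: floor space 10 + 2 + 15 + 4 = 31 ≤ 33, output 15 + 6 + 16 + 13 = 50.
No other feasible combination does better.

50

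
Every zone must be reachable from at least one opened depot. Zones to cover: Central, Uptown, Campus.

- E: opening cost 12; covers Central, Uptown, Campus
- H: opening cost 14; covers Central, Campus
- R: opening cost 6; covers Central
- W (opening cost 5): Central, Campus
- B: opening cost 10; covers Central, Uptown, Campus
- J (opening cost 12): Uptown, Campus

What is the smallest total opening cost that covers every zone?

10

The greedy cost-per-new-zone heuristic would pick W and B for 15, but a cheaper cover exists.
B alone covers Central, Uptown, Campus — every zone.
Total opening cost: 10.
No cover costs less than 10.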